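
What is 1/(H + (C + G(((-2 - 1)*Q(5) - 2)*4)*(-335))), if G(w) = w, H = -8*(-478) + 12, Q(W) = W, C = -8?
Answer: 1/26608 ≈ 3.7583e-5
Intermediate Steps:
H = 3836 (H = 3824 + 12 = 3836)
1/(H + (C + G(((-2 - 1)*Q(5) - 2)*4)*(-335))) = 1/(3836 + (-8 + (((-2 - 1)*5 - 2)*4)*(-335))) = 1/(3836 + (-8 + ((-3*5 - 2)*4)*(-335))) = 1/(3836 + (-8 + ((-15 - 2)*4)*(-335))) = 1/(3836 + (-8 - 17*4*(-335))) = 1/(3836 + (-8 - 68*(-335))) = 1/(3836 + (-8 + 22780)) = 1/(3836 + 22772) = 1/26608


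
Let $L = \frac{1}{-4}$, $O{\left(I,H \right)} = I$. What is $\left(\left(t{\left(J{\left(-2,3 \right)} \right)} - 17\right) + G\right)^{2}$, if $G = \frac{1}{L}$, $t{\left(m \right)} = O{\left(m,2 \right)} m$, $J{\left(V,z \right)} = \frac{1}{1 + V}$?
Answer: $400$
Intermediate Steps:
$L = - \frac{1}{4} \approx -0.25$
$t{\left(m \right)} = m^{2}$ ($t{\left(m \right)} = m m = m^{2}$)
$G = -4$ ($G = \frac{1}{- \frac{1}{4}} = -4$)
$\left(\left(t{\left(J{\left(-2,3 \right)} \right)} - 17\right) + G\right)^{2} = \left(\left(\left(\frac{1}{1 - 2}\right)^{2} - 17\right) - 4\right)^{2} = \left(\left(\left(\frac{1}{-1}\right)^{2} - 17\right) - 4\right)^{2} = \left(\left(\left(-1\right)^{2} - 17\right) - 4\right)^{2} = \left(\left(1 - 17\right) - 4\right)^{2} = \left(-16 - 4\right)^{2} = \left(-20\right)^{2} = 400$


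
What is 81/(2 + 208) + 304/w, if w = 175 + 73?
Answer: 3497/2170 ≈ 1.6115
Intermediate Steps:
w = 248
81/(2 + 208) + 304/w = 81/(2 + 208) + 304/248 = 81/210 + 304*(1/248) = 81*(1/210) + 38/31 = 27/70 + 38/31 = 3497/2170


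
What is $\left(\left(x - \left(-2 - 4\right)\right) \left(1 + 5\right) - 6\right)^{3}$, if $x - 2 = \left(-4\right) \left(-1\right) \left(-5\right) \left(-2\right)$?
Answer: $22425768$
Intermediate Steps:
$x = 42$ ($x = 2 + \left(-4\right) \left(-1\right) \left(-5\right) \left(-2\right) = 2 + 4 \left(-5\right) \left(-2\right) = 2 - -40 = 2 + 40 = 42$)
$\left(\left(x - \left(-2 - 4\right)\right) \left(1 + 5\right) - 6\right)^{3} = \left(\left(42 - \left(-2 - 4\right)\right) \left(1 + 5\right) - 6\right)^{3} = \left(\left(42 - \left(-2 - 4\right)\right) 6 - 6\right)^{3} = \left(\left(42 - -6\right) 6 - 6\right)^{3} = \left(\left(42 + 6\right) 6 - 6\right)^{3} = \left(48 \cdot 6 - 6\right)^{3} = \left(288 - 6\right)^{3} = 282^{3} = 22425768$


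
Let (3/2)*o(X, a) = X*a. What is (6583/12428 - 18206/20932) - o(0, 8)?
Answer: -22117203/65035724 ≈ -0.34008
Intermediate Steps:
o(X, a) = 2*X*a/3 (o(X, a) = 2*(X*a)/3 = 2*X*a/3)
(6583/12428 - 18206/20932) - o(0, 8) = (6583/12428 - 18206/20932) - 2*0*8/3 = (6583*(1/12428) - 18206*1/20932) - 1*0 = (6583/12428 - 9103/10466) + 0 = -22117203/65035724 + 0 = -22117203/65035724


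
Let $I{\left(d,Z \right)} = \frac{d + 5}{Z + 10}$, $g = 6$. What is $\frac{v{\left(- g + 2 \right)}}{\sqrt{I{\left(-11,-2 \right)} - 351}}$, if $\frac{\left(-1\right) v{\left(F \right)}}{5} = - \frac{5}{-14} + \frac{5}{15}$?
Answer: $\frac{145 i \sqrt{1407}}{29547} \approx 0.18408 i$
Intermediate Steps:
$v{\left(F \right)} = - \frac{145}{42}$ ($v{\left(F \right)} = - 5 \left(- \frac{5}{-14} + \frac{5}{15}\right) = - 5 \left(\left(-5\right) \left(- \frac{1}{14}\right) + 5 \cdot \frac{1}{15}\right) = - 5 \left(\frac{5}{14} + \frac{1}{3}\right) = \left(-5\right) \frac{29}{42} = - \frac{145}{42}$)
$I{\left(d,Z \right)} = \frac{5 + d}{10 + Z}$
$\frac{v{\left(- g + 2 \right)}}{\sqrt{I{\left(-11,-2 \right)} - 351}} = - \frac{145}{42 \sqrt{\frac{5 - 11}{10 - 2} - 351}} = - \frac{145}{42 \sqrt{\frac{1}{8} \left(-6\right) - 351}} = - \frac{145}{42 \sqrt{- \frac{3}{4} - 351}} = - \frac{145}{42 \sqrt{- \frac{1407}{4}}} = - \frac{145}{42 \frac{i \sqrt{1407}}{2}} = - \frac{145 \left(- \frac{2 i \sqrt{1407}}{1407}\right)}{42} = \frac{145 i \sqrt{1407}}{29547}$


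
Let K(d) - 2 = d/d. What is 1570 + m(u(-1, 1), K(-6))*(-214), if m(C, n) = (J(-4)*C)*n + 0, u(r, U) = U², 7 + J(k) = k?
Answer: 8632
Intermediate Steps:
J(k) = -7 + k
K(d) = 3 (K(d) = 2 + d/d = 2 + 1 = 3)
m(C, n) = -11*C*n (m(C, n) = ((-7 - 4)*C)*n + 0 = (-11*C)*n + 0 = -11*C*n + 0 = -11*C*n)
1570 + m(u(-1, 1), K(-6))*(-214) = 1570 - 11*1²*3*(-214) = 1570 - 11*1*3*(-214) = 1570 - 33*(-214) = 1570 + 7062 = 8632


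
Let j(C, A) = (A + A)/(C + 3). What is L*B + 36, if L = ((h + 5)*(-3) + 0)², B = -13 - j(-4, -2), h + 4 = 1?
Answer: -576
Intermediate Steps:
h = -3 (h = -4 + 1 = -3)
j(C, A) = 2*A/(3 + C) (j(C, A) = (2*A)/(3 + C) = 2*A/(3 + C))
B = -17 (B = -13 - 2*(-2)/(3 - 4) = -13 - 2*(-2)/(-1) = -13 - 2*(-2)*(-1) = -13 - 1*4 = -13 - 4 = -17)
L = 36 (L = ((-3 + 5)*(-3) + 0)² = (2*(-3) + 0)² = (-6 + 0)² = (-6)² = 36)
L*B + 36 = 36*(-17) + 36 = -612 + 36 = -576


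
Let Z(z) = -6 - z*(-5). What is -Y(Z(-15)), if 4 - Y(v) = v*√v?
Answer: -4 - 729*I ≈ -4.0 - 729.0*I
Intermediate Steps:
Z(z) = -6 + 5*z (Z(z) = -6 - (-5)*z = -6 + 5*z)
Y(v) = 4 - v^(3/2) (Y(v) = 4 - v*√v = 4 - v^(3/2))
-Y(Z(-15)) = -(4 - (-6 + 5*(-15))^(3/2)) = -(4 - (-6 - 75)^(3/2)) = -(4 - (-81)^(3/2)) = -(4 - (-729)*I) = -(4 + 729*I) = -4 - 729*I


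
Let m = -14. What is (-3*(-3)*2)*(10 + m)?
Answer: -72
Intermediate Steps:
(-3*(-3)*2)*(10 + m) = (-3*(-3)*2)*(10 - 14) = (9*2)*(-4) = 18*(-4) = -72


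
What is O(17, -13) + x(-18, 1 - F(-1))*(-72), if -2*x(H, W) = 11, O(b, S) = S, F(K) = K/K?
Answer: 383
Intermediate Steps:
F(K) = 1
x(H, W) = -11/2 (x(H, W) = -½*11 = -11/2)
O(17, -13) + x(-18, 1 - F(-1))*(-72) = -13 - 11/2*(-72) = -13 + 396 = 383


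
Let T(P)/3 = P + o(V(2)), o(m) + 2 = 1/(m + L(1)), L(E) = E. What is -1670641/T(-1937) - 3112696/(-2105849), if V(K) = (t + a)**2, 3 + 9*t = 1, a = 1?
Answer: 459708393754202/1591952350983 ≈ 288.77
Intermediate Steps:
t = -2/9 (t = -1/3 + (1/9)*1 = -1/3 + 1/9 = -2/9 ≈ -0.22222)
V(K) = 49/81 (V(K) = (-2/9 + 1)**2 = (7/9)**2 = 49/81)
o(m) = -2 + 1/(1 + m) (o(m) = -2 + 1/(m + 1) = -2 + 1/(1 + m))
T(P) = -537/130 + 3*P (T(P) = 3*(P + (-1 - 2*49/81)/(1 + 49/81)) = 3*(P + (-1 - 98/81)/(130/81)) = 3*(P + (81/130)*(-179/81)) = 3*(P - 179/130) = 3*(-179/130 + P) = -537/130 + 3*P)
-1670641/T(-1937) - 3112696/(-2105849) = -1670641/(-537/130 + 3*(-1937)) - 3112696/(-2105849) = -1670641/(-537/130 - 5811) - 3112696*(-1/2105849) = -1670641/(-755967/130) + 3112696/2105849 = -1670641*(-130/755967) + 3112696/2105849 = 217183330/755967 + 3112696/2105849 = 459708393754202/1591952350983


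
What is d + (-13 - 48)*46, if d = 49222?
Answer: 46416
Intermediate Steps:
d + (-13 - 48)*46 = 49222 + (-13 - 48)*46 = 49222 - 61*46 = 49222 - 2806 = 46416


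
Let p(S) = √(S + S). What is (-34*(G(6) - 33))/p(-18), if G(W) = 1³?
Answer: -544*I/3 ≈ -181.33*I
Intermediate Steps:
G(W) = 1
p(S) = √2*√S (p(S) = √(2*S) = √2*√S)
(-34*(G(6) - 33))/p(-18) = (-34*(1 - 33))/((√2*√(-18))) = (-34*(-32))/((√2*(3*I*√2))) = 1088/((6*I)) = 1088*(-I/6) = -544*I/3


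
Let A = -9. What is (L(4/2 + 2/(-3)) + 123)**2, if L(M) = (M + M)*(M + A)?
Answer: 851929/81 ≈ 10518.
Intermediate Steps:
L(M) = 2*M*(-9 + M) (L(M) = (M + M)*(M - 9) = (2*M)*(-9 + M) = 2*M*(-9 + M))
(L(4/2 + 2/(-3)) + 123)**2 = (2*(4/2 + 2/(-3))*(-9 + (4/2 + 2/(-3))) + 123)**2 = (2*(4*(1/2) + 2*(-1/3))*(-9 + (4*(1/2) + 2*(-1/3))) + 123)**2 = (2*(2 - 2/3)*(-9 + (2 - 2/3)) + 123)**2 = (2*(4/3)*(-9 + 4/3) + 123)**2 = (2*(4/3)*(-23/3) + 123)**2 = (-184/9 + 123)**2 = (923/9)**2 = 851929/81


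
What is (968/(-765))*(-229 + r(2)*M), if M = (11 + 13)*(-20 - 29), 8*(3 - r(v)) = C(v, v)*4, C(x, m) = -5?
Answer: 6482696/765 ≈ 8474.1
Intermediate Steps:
r(v) = 11/2 (r(v) = 3 - (-5)*4/8 = 3 - ⅛*(-20) = 3 + 5/2 = 11/2)
M = -1176 (M = 24*(-49) = -1176)
(968/(-765))*(-229 + r(2)*M) = (968/(-765))*(-229 + (11/2)*(-1176)) = (968*(-1/765))*(-229 - 6468) = -968/765*(-6697) = 6482696/765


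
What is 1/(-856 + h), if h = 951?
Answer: 1/95 ≈ 0.010526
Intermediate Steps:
1/(-856 + h) = 1/(-856 + 951) = 1/95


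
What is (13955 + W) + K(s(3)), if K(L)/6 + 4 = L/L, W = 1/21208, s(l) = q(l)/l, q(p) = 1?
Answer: 295575897/21208 ≈ 13937.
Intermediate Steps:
s(l) = 1/l
W = 1/21208 ≈ 4.7152e-5
K(L) = -18 (K(L) = -24 + 6*(L/L) = -24 + 6*1 = -24 + 6 = -18)
(13955 + W) + K(s(3)) = (13955 + 1/21208) - 18 = 295957641/21208 - 18 = 295575897/21208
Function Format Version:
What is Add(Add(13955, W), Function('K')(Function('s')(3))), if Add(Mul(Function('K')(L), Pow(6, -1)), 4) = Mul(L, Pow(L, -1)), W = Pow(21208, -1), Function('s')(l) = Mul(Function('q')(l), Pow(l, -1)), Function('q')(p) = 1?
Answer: Rational(295575897, 21208) ≈ 13937.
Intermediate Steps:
Function('s')(l) = Pow(l, -1) (Function('s')(l) = Mul(1, Pow(l, -1)) = Pow(l, -1))
W = Rational(1, 21208) ≈ 4.7152e-5
Function('K')(L) = -18 (Function('K')(L) = Add(-24, Mul(6, Mul(L, Pow(L, -1)))) = Add(-24, Mul(6, 1)) = Add(-24, 6) = -18)
Add(Add(13955, W), Function('K')(Function('s')(3))) = Add(Add(13955, Rational(1, 21208)), -18) = Add(Rational(295957641, 21208), -18) = Rational(295575897, 21208)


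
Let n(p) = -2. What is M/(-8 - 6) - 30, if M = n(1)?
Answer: -209/7 ≈ -29.857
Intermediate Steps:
M = -2
M/(-8 - 6) - 30 = -2/(-8 - 6) - 30 = -2/(-14) - 30 = -2*(-1/14) - 30 = ⅐ - 30 = -209/7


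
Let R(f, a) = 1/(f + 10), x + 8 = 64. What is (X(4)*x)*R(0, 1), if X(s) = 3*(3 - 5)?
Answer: -168/5 ≈ -33.600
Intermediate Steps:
x = 56 (x = -8 + 64 = 56)
R(f, a) = 1/(10 + f)
X(s) = -6 (X(s) = 3*(-2) = -6)
(X(4)*x)*R(0, 1) = (-6*56)/(10 + 0) = -336/10 = -336*⅒ = -168/5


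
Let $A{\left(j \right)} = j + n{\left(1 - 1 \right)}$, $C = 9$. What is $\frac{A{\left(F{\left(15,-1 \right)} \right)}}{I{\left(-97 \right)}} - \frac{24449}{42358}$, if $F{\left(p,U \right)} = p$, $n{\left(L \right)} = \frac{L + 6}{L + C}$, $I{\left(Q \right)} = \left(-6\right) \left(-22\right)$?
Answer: $- \frac{3845489}{8386884} \approx -0.45851$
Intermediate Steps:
$I{\left(Q \right)} = 132$
$n{\left(L \right)} = \frac{6 + L}{9 + L}$ ($n{\left(L \right)} = \frac{L + 6}{L + 9} = \frac{6 + L}{9 + L}$)
$A{\left(j \right)} = \frac{2}{3} + j$ ($A{\left(j \right)} = j + \frac{6 + \left(1 - 1\right)}{9 + \left(1 - 1\right)} = j + \frac{6 + 0}{9 + 0} = j + \frac{1}{9} \cdot 6 = j + \frac{2}{3} = \frac{2}{3} + j$)
$\frac{A{\left(F{\left(15,-1 \right)} \right)}}{I{\left(-97 \right)}} - \frac{24449}{42358} = \frac{\frac{2}{3} + 15}{132} - \frac{24449}{42358} = \frac{47}{3} \cdot \frac{1}{132} - \frac{24449}{42358} = \frac{47}{396} - \frac{24449}{42358} = - \frac{3845489}{8386884}$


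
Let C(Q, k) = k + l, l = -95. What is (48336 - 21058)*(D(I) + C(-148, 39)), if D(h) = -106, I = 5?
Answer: -4419036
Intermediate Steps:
C(Q, k) = -95 + k (C(Q, k) = k - 95 = -95 + k)
(48336 - 21058)*(D(I) + C(-148, 39)) = (48336 - 21058)*(-106 + (-95 + 39)) = 27278*(-106 - 56) = 27278*(-162) = -4419036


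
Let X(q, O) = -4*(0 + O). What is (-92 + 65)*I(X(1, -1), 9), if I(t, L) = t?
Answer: -108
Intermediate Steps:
X(q, O) = -4*O
(-92 + 65)*I(X(1, -1), 9) = (-92 + 65)*(-4*(-1)) = -27*4 = -108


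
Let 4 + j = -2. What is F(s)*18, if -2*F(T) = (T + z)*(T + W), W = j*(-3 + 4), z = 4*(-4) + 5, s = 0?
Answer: -594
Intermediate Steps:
j = -6 (j = -4 - 2 = -6)
z = -11 (z = -16 + 5 = -11)
W = -6 (W = -6*(-3 + 4) = -6*1 = -6)
F(T) = -(-11 + T)*(-6 + T)/2 (F(T) = -(T - 11)*(T - 6)/2 = -(-11 + T)*(-6 + T)/2)
F(s)*18 = (-33 - ½*0² + (17/2)*0)*18 = (-33 - ½*0 + 0)*18 = (-33 + 0 + 0)*18 = -33*18 = -594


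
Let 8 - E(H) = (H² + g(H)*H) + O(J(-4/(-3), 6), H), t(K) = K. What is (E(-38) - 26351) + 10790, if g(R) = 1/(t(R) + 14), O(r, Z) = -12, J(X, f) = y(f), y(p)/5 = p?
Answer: -203839/12 ≈ -16987.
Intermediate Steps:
y(p) = 5*p
J(X, f) = 5*f
g(R) = 1/(14 + R) (g(R) = 1/(R + 14) = 1/(14 + R))
E(H) = 20 - H² - H/(14 + H) (E(H) = 8 - ((H² + H/(14 + H)) - 12) = 8 - (-12 + H² + H/(14 + H)) = 8 + (12 - H² - H/(14 + H)) = 20 - H² - H/(14 + H))
(E(-38) - 26351) + 10790 = ((-1*(-38) + (14 - 38)*(20 - 1*(-38)²))/(14 - 38) - 26351) + 10790 = ((38 - 24*(20 - 1*1444))/(-24) - 26351) + 10790 = (-(38 - 24*(20 - 1444))/24 - 26351) + 10790 = (-(38 - 24*(-1424))/24 - 26351) + 10790 = (-(38 + 34176)/24 - 26351) + 10790 = (-1/24*34214 - 26351) + 10790 = (-17107/12 - 26351) + 10790 = -333319/12 + 10790 = -203839/12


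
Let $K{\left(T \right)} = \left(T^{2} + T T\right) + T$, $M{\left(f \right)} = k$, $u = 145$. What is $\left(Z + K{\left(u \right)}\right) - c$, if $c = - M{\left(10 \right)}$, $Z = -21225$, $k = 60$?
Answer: $21030$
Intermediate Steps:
$M{\left(f \right)} = 60$
$K{\left(T \right)} = T + 2 T^{2}$ ($K{\left(T \right)} = \left(T^{2} + T^{2}\right) + T = 2 T^{2} + T = T + 2 T^{2}$)
$c = -60$ ($c = \left(-1\right) 60 = -60$)
$\left(Z + K{\left(u \right)}\right) - c = \left(-21225 + 145 \left(1 + 2 \cdot 145\right)\right) - -60 = \left(-21225 + 145 \left(1 + 290\right)\right) + 60 = \left(-21225 + 145 \cdot 291\right) + 60 = \left(-21225 + 42195\right) + 60 = 20970 + 60 = 21030$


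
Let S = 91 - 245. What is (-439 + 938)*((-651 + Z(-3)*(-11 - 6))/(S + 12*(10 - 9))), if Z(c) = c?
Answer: 149700/71 ≈ 2108.4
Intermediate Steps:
S = -154
(-439 + 938)*((-651 + Z(-3)*(-11 - 6))/(S + 12*(10 - 9))) = (-439 + 938)*((-651 - 3*(-11 - 6))/(-154 + 12*(10 - 9))) = 499*((-651 - 3*(-17))/(-154 + 12*1)) = 499*((-651 + 51)/(-154 + 12)) = 499*(-600/(-142)) = 499*(-600*(-1/142)) = 499*(300/71) = 149700/71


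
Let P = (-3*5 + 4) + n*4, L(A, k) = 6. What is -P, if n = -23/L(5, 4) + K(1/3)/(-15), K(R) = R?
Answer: 1189/45 ≈ 26.422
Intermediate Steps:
n = -347/90 (n = -23/6 + 1/(3*(-15)) = -23*⅙ + (⅓)*(-1/15) = -23/6 - 1/45 = -347/90 ≈ -3.8556)
P = -1189/45 (P = (-3*5 + 4) - 347/90*4 = (-15 + 4) - 694/45 = -11 - 694/45 = -1189/45 ≈ -26.422)
-P = -1*(-1189/45) = 1189/45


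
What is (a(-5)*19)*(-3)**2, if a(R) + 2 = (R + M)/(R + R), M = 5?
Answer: -342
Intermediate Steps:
a(R) = -2 + (5 + R)/(2*R) (a(R) = -2 + (R + 5)/(R + R) = -2 + (5 + R)/((2*R)) = -2 + (5 + R)*(1/(2*R)) = -2 + (5 + R)/(2*R))
(a(-5)*19)*(-3)**2 = (((1/2)*(5 - 3*(-5))/(-5))*19)*(-3)**2 = (((1/2)*(-1/5)*(5 + 15))*19)*9 = (((1/2)*(-1/5)*20)*19)*9 = -2*19*9 = -38*9 = -342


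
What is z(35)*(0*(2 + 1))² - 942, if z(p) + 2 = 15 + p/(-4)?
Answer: -942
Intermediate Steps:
z(p) = 13 - p/4 (z(p) = -2 + (15 + p/(-4)) = -2 + (15 + p*(-¼)) = -2 + (15 - p/4) = 13 - p/4)
z(35)*(0*(2 + 1))² - 942 = (13 - ¼*35)*(0*(2 + 1))² - 942 = (13 - 35/4)*(0*3)² - 942 = (17/4)*0² - 942 = (17/4)*0 - 942 = 0 - 942 = -942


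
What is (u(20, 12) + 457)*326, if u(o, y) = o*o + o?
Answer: 285902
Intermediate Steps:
u(o, y) = o + o² (u(o, y) = o² + o = o + o²)
(u(20, 12) + 457)*326 = (20*(1 + 20) + 457)*326 = (20*21 + 457)*326 = (420 + 457)*326 = 877*326 = 285902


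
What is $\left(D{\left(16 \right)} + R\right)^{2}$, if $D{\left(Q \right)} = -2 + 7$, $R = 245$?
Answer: $62500$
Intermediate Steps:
$D{\left(Q \right)} = 5$
$\left(D{\left(16 \right)} + R\right)^{2} = \left(5 + 245\right)^{2} = 250^{2} = 62500$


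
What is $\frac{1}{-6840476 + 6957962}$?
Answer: $\frac{1}{117486} \approx 8.5116 \cdot 10^{-6}$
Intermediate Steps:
$\frac{1}{-6840476 + 6957962} = \frac{1}{117486}$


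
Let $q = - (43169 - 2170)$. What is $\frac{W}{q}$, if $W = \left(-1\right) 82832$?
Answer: $\frac{82832}{40999} \approx 2.0203$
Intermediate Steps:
$W = -82832$
$q = -40999$ ($q = - (43169 - 2170) = \left(-1\right) 40999 = -40999$)
$\frac{W}{q} = - \frac{82832}{-40999} = \left(-82832\right) \left(- \frac{1}{40999}\right) = \frac{82832}{40999}$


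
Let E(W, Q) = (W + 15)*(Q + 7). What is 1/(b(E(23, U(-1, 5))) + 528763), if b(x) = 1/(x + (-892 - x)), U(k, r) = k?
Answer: 892/471656595 ≈ 1.8912e-6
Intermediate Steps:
E(W, Q) = (7 + Q)*(15 + W) (E(W, Q) = (15 + W)*(7 + Q) = (7 + Q)*(15 + W))
b(x) = -1/892 (b(x) = 1/(-892) = -1/892)
1/(b(E(23, U(-1, 5))) + 528763) = 1/(-1/892 + 528763) = 1/(471656595/892) = 892/471656595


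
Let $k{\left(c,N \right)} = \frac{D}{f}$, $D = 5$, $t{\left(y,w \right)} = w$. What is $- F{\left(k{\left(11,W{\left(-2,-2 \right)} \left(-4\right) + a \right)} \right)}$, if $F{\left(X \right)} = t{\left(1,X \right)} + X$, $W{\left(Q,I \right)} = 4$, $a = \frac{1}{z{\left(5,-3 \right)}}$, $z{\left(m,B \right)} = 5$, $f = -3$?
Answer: $\frac{10}{3} \approx 3.3333$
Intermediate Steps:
$a = \frac{1}{5} \approx 0.2$
$k{\left(c,N \right)} = - \frac{5}{3}$ ($k{\left(c,N \right)} = \frac{5}{-3} = 5 \left(- \frac{1}{3}\right) = - \frac{5}{3}$)
$F{\left(X \right)} = 2 X$ ($F{\left(X \right)} = X + X = 2 X$)
$- F{\left(k{\left(11,W{\left(-2,-2 \right)} \left(-4\right) + a \right)} \right)} = - \frac{2 \left(-5\right)}{3} = \left(-1\right) \left(- \frac{10}{3}\right) = \frac{10}{3}$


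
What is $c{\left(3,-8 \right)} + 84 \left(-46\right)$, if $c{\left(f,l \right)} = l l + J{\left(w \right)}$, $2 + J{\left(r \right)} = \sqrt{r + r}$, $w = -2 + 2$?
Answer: $-3802$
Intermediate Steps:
$w = 0$
$J{\left(r \right)} = -2 + \sqrt{2} \sqrt{r}$ ($J{\left(r \right)} = -2 + \sqrt{r + r} = -2 + \sqrt{2 r} = -2 + \sqrt{2} \sqrt{r}$)
$c{\left(f,l \right)} = -2 + l^{2}$ ($c{\left(f,l \right)} = l l - \left(2 - \sqrt{2} \sqrt{0}\right) = l^{2} - \left(2 - \sqrt{2} \cdot 0\right) = l^{2} + \left(-2 + 0\right) = l^{2} - 2 = -2 + l^{2}$)
$c{\left(3,-8 \right)} + 84 \left(-46\right) = \left(-2 + \left(-8\right)^{2}\right) + 84 \left(-46\right) = \left(-2 + 64\right) - 3864 = 62 - 3864 = -3802$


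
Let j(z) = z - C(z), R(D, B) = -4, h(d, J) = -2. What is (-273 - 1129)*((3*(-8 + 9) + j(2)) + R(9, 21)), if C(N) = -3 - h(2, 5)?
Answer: -2804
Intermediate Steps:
C(N) = -1 (C(N) = -3 - 1*(-2) = -3 + 2 = -1)
j(z) = 1 + z (j(z) = z - 1*(-1) = z + 1 = 1 + z)
(-273 - 1129)*((3*(-8 + 9) + j(2)) + R(9, 21)) = (-273 - 1129)*((3*(-8 + 9) + (1 + 2)) - 4) = -1402*((3*1 + 3) - 4) = -1402*((3 + 3) - 4) = -1402*(6 - 4) = -1402*2 = -2804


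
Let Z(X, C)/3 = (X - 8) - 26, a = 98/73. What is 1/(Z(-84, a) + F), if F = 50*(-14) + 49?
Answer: -1/1005 ≈ -0.00099503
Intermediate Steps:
a = 98/73 (a = 98*(1/73) = 98/73 ≈ 1.3425)
Z(X, C) = -102 + 3*X (Z(X, C) = 3*((X - 8) - 26) = 3*((-8 + X) - 26) = 3*(-34 + X) = -102 + 3*X)
F = -651 (F = -700 + 49 = -651)
1/(Z(-84, a) + F) = 1/((-102 + 3*(-84)) - 651) = 1/((-102 - 252) - 651) = 1/(-354 - 651) = 1/(-1005) = -1/1005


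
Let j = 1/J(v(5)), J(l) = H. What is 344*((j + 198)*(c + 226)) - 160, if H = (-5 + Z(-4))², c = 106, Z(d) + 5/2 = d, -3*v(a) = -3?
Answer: 11962746528/529 ≈ 2.2614e+7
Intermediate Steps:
v(a) = 1 (v(a) = -⅓*(-3) = 1)
Z(d) = -5/2 + d
H = 529/4 (H = (-5 + (-5/2 - 4))² = (-5 - 13/2)² = (-23/2)² = 529/4 ≈ 132.25)
J(l) = 529/4
j = 4/529 (j = 1/(529/4) = 4/529 ≈ 0.0075614)
344*((j + 198)*(c + 226)) - 160 = 344*((4/529 + 198)*(106 + 226)) - 160 = 344*((104746/529)*332) - 160 = 344*(34775672/529) - 160 = 11962831168/529 - 160 = 11962746528/529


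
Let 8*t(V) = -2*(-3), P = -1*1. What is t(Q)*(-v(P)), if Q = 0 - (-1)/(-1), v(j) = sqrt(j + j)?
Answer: -3*I*sqrt(2)/4 ≈ -1.0607*I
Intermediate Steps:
P = -1
v(j) = sqrt(2)*sqrt(j) (v(j) = sqrt(2*j) = sqrt(2)*sqrt(j))
Q = -1 (Q = 0 - (-1)*(-1) = 0 - 1*1 = 0 - 1 = -1)
t(V) = 3/4 (t(V) = (-2*(-3))/8 = (1/8)*6 = 3/4)
t(Q)*(-v(P)) = 3*(-sqrt(2)*sqrt(-1))/4 = 3*(-sqrt(2)*I)/4 = 3*(-I*sqrt(2))/4 = -3*I*sqrt(2)/4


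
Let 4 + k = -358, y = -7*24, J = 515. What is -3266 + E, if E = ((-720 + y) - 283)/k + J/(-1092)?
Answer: -644985281/197652 ≈ -3263.2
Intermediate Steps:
y = -168
k = -362 (k = -4 - 358 = -362)
E = 546151/197652 (E = ((-720 - 168) - 283)/(-362) + 515/(-1092) = (-888 - 283)*(-1/362) + 515*(-1/1092) = -1171*(-1/362) - 515/1092 = 1171/362 - 515/1092 = 546151/197652 ≈ 2.7632)
-3266 + E = -3266 + 546151/197652 = -644985281/197652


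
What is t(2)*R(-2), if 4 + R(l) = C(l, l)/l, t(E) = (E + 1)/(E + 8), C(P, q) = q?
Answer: -9/10 ≈ -0.90000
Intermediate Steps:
t(E) = (1 + E)/(8 + E)
R(l) = -3 (R(l) = -4 + l/l = -4 + 1 = -3)
t(2)*R(-2) = ((1 + 2)/(8 + 2))*(-3) = (3/10)*(-3) = -9/10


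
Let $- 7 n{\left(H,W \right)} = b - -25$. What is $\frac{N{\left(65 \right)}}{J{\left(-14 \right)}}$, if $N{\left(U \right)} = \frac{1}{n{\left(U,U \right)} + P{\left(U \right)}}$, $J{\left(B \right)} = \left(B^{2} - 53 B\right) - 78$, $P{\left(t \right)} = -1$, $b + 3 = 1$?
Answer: $- \frac{7}{25800} \approx -0.00027132$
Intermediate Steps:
$b = -2$ ($b = -3 + 1 = -2$)
$n{\left(H,W \right)} = - \frac{23}{7}$ ($n{\left(H,W \right)} = - \frac{-2 - -25}{7} = - \frac{-2 + 25}{7} = \left(- \frac{1}{7}\right) 23 = - \frac{23}{7}$)
$J{\left(B \right)} = -78 + B^{2} - 53 B$
$N{\left(U \right)} = - \frac{7}{30}$ ($N{\left(U \right)} = \frac{1}{- \frac{23}{7} - 1} = \frac{1}{- \frac{30}{7}} = - \frac{7}{30}$)
$\frac{N{\left(65 \right)}}{J{\left(-14 \right)}} = - \frac{7}{30 \left(-78 + \left(-14\right)^{2} - -742\right)} = - \frac{7}{30 \left(-78 + 196 + 742\right)} = - \frac{7}{30 \cdot 860} = \left(- \frac{7}{30}\right) \frac{1}{860} = - \frac{7}{25800}$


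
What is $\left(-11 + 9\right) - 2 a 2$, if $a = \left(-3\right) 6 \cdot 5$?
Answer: $-720$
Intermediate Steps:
$a = -90$ ($a = \left(-18\right) 5 = -90$)
$\left(-11 + 9\right) - 2 a 2 = \left(-11 + 9\right) \left(-2\right) \left(-90\right) 2 = - 2 \cdot 180 \cdot 2 = \left(-2\right) 360 = -720$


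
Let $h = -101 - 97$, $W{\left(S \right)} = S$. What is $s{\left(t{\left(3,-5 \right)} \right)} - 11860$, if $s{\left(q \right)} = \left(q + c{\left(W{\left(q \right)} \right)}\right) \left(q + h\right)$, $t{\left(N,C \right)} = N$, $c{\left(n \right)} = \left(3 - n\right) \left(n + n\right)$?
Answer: $-12445$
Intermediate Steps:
$c{\left(n \right)} = 2 n \left(3 - n\right)$ ($c{\left(n \right)} = \left(3 - n\right) 2 n = 2 n \left(3 - n\right)$)
$h = -198$
$s{\left(q \right)} = \left(-198 + q\right) \left(q + 2 q \left(3 - q\right)\right)$ ($s{\left(q \right)} = \left(q + 2 q \left(3 - q\right)\right) \left(q - 198\right) = \left(q + 2 q \left(3 - q\right)\right) \left(-198 + q\right) = \left(-198 + q\right) \left(q + 2 q \left(3 - q\right)\right)$)
$s{\left(t{\left(3,-5 \right)} \right)} - 11860 = 3 \left(-1386 - 2 \cdot 3^{2} + 403 \cdot 3\right) - 11860 = 3 \left(-1386 - 18 + 1209\right) - 11860 = 3 \left(-195\right) - 11860 = -585 - 11860 = -12445$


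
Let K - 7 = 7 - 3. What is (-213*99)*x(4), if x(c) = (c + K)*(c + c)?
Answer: -2530440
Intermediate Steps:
K = 11 (K = 7 + (7 - 3) = 7 + 4 = 11)
x(c) = 2*c*(11 + c) (x(c) = (c + 11)*(c + c) = (11 + c)*(2*c) = 2*c*(11 + c))
(-213*99)*x(4) = (-213*99)*(2*4*(11 + 4)) = -42174*4*15 = -21087*120 = -2530440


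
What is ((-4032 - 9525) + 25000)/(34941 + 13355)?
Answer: 11443/48296 ≈ 0.23693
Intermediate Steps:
((-4032 - 9525) + 25000)/(34941 + 13355) = (-13557 + 25000)/48296 = 11443*(1/48296) = 11443/48296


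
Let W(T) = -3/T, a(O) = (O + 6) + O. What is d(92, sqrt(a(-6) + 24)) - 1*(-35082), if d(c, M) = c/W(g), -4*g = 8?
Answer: 105430/3 ≈ 35143.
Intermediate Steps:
a(O) = 6 + 2*O (a(O) = (6 + O) + O = 6 + 2*O)
g = -2 (g = -1/4*8 = -2)
d(c, M) = 2*c/3 (d(c, M) = c/((-3/(-2))) = c/((-3*(-1/2))) = c/(3/2) = c*(2/3) = 2*c/3)
d(92, sqrt(a(-6) + 24)) - 1*(-35082) = (2/3)*92 - 1*(-35082) = 184/3 + 35082 = 105430/3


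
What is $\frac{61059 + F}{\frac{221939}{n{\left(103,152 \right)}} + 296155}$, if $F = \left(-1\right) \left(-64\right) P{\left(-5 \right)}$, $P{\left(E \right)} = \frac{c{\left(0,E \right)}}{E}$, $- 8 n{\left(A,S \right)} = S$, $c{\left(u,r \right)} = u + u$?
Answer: $\frac{61059}{284474} \approx 0.21464$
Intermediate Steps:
$c{\left(u,r \right)} = 2 u$
$n{\left(A,S \right)} = - \frac{S}{8}$
$P{\left(E \right)} = 0$ ($P{\left(E \right)} = \frac{2 \cdot 0}{E} = \frac{0}{E} = 0$)
$F = 0$ ($F = \left(-1\right) \left(-64\right) 0 = 64 \cdot 0 = 0$)
$\frac{61059 + F}{\frac{221939}{n{\left(103,152 \right)}} + 296155} = \frac{61059 + 0}{\frac{221939}{\left(- \frac{1}{8}\right) 152} + 296155} = \frac{61059}{\frac{221939}{-19} + 296155} = \frac{61059}{221939 \left(- \frac{1}{19}\right) + 296155} = \frac{61059}{-11681 + 296155} = \frac{61059}{284474}$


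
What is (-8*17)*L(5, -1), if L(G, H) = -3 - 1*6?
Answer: 1224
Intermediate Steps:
L(G, H) = -9 (L(G, H) = -3 - 6 = -9)
(-8*17)*L(5, -1) = -8*17*(-9) = -136*(-9) = 1224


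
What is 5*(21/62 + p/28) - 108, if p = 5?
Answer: -91499/868 ≈ -105.41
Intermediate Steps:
5*(21/62 + p/28) - 108 = 5*(21/62 + 5/28) - 108 = 5*(449/868) - 108 = 2245/868 - 108 = -91499/868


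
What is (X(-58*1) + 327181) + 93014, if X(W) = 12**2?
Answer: 420339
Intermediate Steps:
X(W) = 144
(X(-58*1) + 327181) + 93014 = (144 + 327181) + 93014 = 327325 + 93014 = 420339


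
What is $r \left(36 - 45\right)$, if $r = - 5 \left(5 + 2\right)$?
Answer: $315$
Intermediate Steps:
$r = -35$ ($r = \left(-5\right) 7 = -35$)
$r \left(36 - 45\right) = - 35 \left(36 - 45\right) = \left(-35\right) \left(-9\right) = 315$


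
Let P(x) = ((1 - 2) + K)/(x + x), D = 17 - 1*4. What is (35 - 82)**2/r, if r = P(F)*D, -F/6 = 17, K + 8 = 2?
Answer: 450636/91 ≈ 4952.0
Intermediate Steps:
K = -6 (K = -8 + 2 = -6)
F = -102 (F = -6*17 = -102)
D = 13 (D = 17 - 4 = 13)
P(x) = -7/(2*x) (P(x) = ((1 - 2) - 6)/(x + x) = (-1 - 6)/((2*x)) = -7/(2*x))
r = 91/204 (r = -7/2/(-102)*13 = -7/2*(-1/102)*13 = (7/204)*13 = 91/204 ≈ 0.44608)
(35 - 82)**2/r = (35 - 82)**2/(91/204) = (-47)**2*(204/91) = 2209*(204/91) = 450636/91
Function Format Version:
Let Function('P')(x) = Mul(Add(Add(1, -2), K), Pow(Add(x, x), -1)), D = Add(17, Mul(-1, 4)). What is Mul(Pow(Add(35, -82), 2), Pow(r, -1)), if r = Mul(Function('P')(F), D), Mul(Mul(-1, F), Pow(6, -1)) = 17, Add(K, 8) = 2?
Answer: Rational(450636, 91) ≈ 4952.0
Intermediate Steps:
K = -6 (K = Add(-8, 2) = -6)
F = -102 (F = Mul(-6, 17) = -102)
D = 13 (D = Add(17, -4) = 13)
Function('P')(x) = Mul(Rational(-7, 2), Pow(x, -1)) (Function('P')(x) = Mul(Add(Add(1, -2), -6), Pow(Add(x, x), -1)) = Mul(Add(-1, -6), Pow(Mul(2, x), -1)) = Mul(-7, Mul(Rational(1, 2), Pow(x, -1))) = Mul(Rational(-7, 2), Pow(x, -1)))
r = Rational(91, 204) (r = Mul(Mul(Rational(-7, 2), Pow(-102, -1)), 13) = Mul(Mul(Rational(-7, 2), Rational(-1, 102)), 13) = Mul(Rational(7, 204), 13) = Rational(91, 204) ≈ 0.44608)
Mul(Pow(Add(35, -82), 2), Pow(r, -1)) = Mul(Pow(Add(35, -82), 2), Pow(Rational(91, 204), -1)) = Mul(Pow(-47, 2), Rational(204, 91)) = Mul(2209, Rational(204, 91)) = Rational(450636, 91)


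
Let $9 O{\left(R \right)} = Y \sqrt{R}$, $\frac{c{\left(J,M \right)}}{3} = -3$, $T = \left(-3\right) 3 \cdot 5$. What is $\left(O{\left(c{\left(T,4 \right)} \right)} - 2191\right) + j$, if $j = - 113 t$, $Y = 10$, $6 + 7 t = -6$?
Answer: $- \frac{13981}{7} + \frac{10 i}{3} \approx -1997.3 + 3.3333 i$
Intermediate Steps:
$t = - \frac{12}{7}$ ($t = - \frac{6}{7} + \frac{1}{7} \left(-6\right) = - \frac{6}{7} - \frac{6}{7} = - \frac{12}{7} \approx -1.7143$)
$T = -45$ ($T = \left(-9\right) 5 = -45$)
$c{\left(J,M \right)} = -9$ ($c{\left(J,M \right)} = 3 \left(-3\right) = -9$)
$j = \frac{1356}{7}$ ($j = \left(-113\right) \left(- \frac{12}{7}\right) = \frac{1356}{7} \approx 193.71$)
$O{\left(R \right)} = \frac{10 \sqrt{R}}{9}$
$\left(O{\left(c{\left(T,4 \right)} \right)} - 2191\right) + j = \left(\frac{10 \sqrt{-9}}{9} - 2191\right) + \frac{1356}{7} = \left(\frac{10 \cdot 3 i}{9} - 2191\right) + \frac{1356}{7} = \left(\frac{10 i}{3} - 2191\right) + \frac{1356}{7} = \left(-2191 + \frac{10 i}{3}\right) + \frac{1356}{7} = - \frac{13981}{7} + \frac{10 i}{3}$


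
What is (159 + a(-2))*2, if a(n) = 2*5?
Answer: 338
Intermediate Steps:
a(n) = 10
(159 + a(-2))*2 = (159 + 10)*2 = 169*2 = 338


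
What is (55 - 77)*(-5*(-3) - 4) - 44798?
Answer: -45040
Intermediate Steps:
(55 - 77)*(-5*(-3) - 4) - 44798 = -22*(15 - 4) - 44798 = -22*11 - 44798 = -242 - 44798 = -45040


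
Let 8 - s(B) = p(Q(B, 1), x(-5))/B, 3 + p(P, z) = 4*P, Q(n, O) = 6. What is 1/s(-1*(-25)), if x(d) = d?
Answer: 25/179 ≈ 0.13966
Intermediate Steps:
p(P, z) = -3 + 4*P
s(B) = 8 - 21/B (s(B) = 8 - (-3 + 4*6)/B = 8 - (-3 + 24)/B = 8 - 21/B)
1/s(-1*(-25)) = 1/(8 - 21/((-1*(-25)))) = 1/(8 - 21/25) = 1/(179/25) = 25/179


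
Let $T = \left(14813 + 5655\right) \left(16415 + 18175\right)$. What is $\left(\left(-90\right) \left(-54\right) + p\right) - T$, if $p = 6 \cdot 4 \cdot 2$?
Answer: $-707983212$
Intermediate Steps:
$p = 48$ ($p = 24 \cdot 2 = 48$)
$T = 707988120$ ($T = 20468 \cdot 34590 = 707988120$)
$\left(\left(-90\right) \left(-54\right) + p\right) - T = \left(\left(-90\right) \left(-54\right) + 48\right) - 707988120 = \left(4860 + 48\right) - 707988120 = 4908 - 707988120 = -707983212$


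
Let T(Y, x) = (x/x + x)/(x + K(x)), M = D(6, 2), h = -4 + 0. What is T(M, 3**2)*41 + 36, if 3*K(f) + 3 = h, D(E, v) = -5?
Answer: 195/2 ≈ 97.500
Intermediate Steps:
h = -4
M = -5
K(f) = -7/3 (K(f) = -1 + (1/3)*(-4) = -1 - 4/3 = -7/3)
T(Y, x) = (1 + x)/(-7/3 + x) (T(Y, x) = (x/x + x)/(x - 7/3) = (1 + x)/(-7/3 + x))
T(M, 3**2)*41 + 36 = (3*(1 + 3**2)/(-7 + 3*3**2))*41 + 36 = (3*(1 + 9)/(-7 + 3*9))*41 + 36 = (3*10/(-7 + 27))*41 + 36 = (3*10/20)*41 + 36 = (3*(1/20)*10)*41 + 36 = (3/2)*41 + 36 = 123/2 + 36 = 195/2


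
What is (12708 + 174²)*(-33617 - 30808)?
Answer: -2769244200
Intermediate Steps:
(12708 + 174²)*(-33617 - 30808) = (12708 + 30276)*(-64425) = 42984*(-64425) = -2769244200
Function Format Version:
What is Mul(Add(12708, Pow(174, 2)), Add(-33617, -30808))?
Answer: -2769244200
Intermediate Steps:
Mul(Add(12708, Pow(174, 2)), Add(-33617, -30808)) = Mul(Add(12708, 30276), -64425) = Mul(42984, -64425) = -2769244200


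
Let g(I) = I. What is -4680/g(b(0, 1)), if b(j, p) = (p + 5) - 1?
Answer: -936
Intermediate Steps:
b(j, p) = 4 + p (b(j, p) = (5 + p) - 1 = 4 + p)
-4680/g(b(0, 1)) = -4680/(4 + 1) = -4680/5 = -4680*1/5 = -936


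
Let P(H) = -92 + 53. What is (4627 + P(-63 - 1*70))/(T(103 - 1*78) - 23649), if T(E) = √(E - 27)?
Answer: -108501612/559275203 - 4588*I*√2/559275203 ≈ -0.194 - 1.1601e-5*I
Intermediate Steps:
T(E) = √(-27 + E)
P(H) = -39
(4627 + P(-63 - 1*70))/(T(103 - 1*78) - 23649) = (4627 - 39)/(√(-27 + (103 - 1*78)) - 23649) = 4588/(√(-27 + (103 - 78)) - 23649) = 4588/(√(-27 + 25) - 23649) = 4588/(√(-2) - 23649) = 4588/(I*√2 - 23649) = 4588/(-23649 + I*√2)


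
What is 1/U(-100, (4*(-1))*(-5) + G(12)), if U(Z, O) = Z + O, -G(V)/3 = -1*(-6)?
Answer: -1/98 ≈ -0.010204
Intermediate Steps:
G(V) = -18 (G(V) = -(-3)*(-6) = -3*6 = -18)
U(Z, O) = O + Z
1/U(-100, (4*(-1))*(-5) + G(12)) = 1/(((4*(-1))*(-5) - 18) - 100) = 1/((-4*(-5) - 18) - 100) = 1/((20 - 18) - 100) = 1/(2 - 100) = 1/(-98) = -1/98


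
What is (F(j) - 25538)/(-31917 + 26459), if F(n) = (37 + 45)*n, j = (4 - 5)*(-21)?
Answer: 11908/2729 ≈ 4.3635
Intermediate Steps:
j = 21 (j = -1*(-21) = 21)
F(n) = 82*n
(F(j) - 25538)/(-31917 + 26459) = (82*21 - 25538)/(-31917 + 26459) = (1722 - 25538)/(-5458) = -23816*(-1/5458) = 11908/2729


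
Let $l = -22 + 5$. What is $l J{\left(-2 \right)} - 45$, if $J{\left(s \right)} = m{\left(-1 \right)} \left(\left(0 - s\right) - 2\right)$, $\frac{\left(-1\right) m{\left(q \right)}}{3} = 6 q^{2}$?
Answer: $-45$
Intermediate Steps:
$l = -17$
$m{\left(q \right)} = - 18 q^{2}$ ($m{\left(q \right)} = - 3 \cdot 6 q^{2} = - 18 q^{2}$)
$J{\left(s \right)} = 36 + 18 s$ ($J{\left(s \right)} = - 18 \left(-1\right)^{2} \left(\left(0 - s\right) - 2\right) = \left(-18\right) 1 \left(- s - 2\right) = - 18 \left(-2 - s\right) = 36 + 18 s$)
$l J{\left(-2 \right)} - 45 = - 17 \left(36 + 18 \left(-2\right)\right) - 45 = - 17 \left(36 - 36\right) - 45 = \left(-17\right) 0 - 45 = 0 - 45 = -45$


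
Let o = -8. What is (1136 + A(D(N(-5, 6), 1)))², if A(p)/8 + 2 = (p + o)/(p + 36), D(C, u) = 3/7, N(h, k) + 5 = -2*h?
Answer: 81325350976/65025 ≈ 1.2507e+6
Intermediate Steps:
N(h, k) = -5 - 2*h
D(C, u) = 3/7 (D(C, u) = 3*(⅐) = 3/7)
A(p) = -16 + 8*(-8 + p)/(36 + p) (A(p) = -16 + 8*((p - 8)/(p + 36)) = -16 + 8*((-8 + p)/(36 + p)) = -16 + 8*(-8 + p)/(36 + p))
(1136 + A(D(N(-5, 6), 1)))² = (1136 + 8*(-80 - 1*3/7)/(36 + 3/7))² = (1136 + 8*(-80 - 3/7)/(255/7))² = (1136 + 8*(7/255)*(-563/7))² = (1136 - 4504/255)² = (285176/255)² = 81325350976/65025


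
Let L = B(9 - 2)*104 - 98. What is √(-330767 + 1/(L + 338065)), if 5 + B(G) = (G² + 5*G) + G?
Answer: 4*I*√2487931010508531/346911 ≈ 575.12*I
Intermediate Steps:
B(G) = -5 + G² + 6*G (B(G) = -5 + ((G² + 5*G) + G) = -5 + (G² + 6*G) = -5 + G² + 6*G)
L = 8846 (L = (-5 + (9 - 2)² + 6*(9 - 2))*104 - 98 = (-5 + 7² + 6*7)*104 - 98 = (-5 + 49 + 42)*104 - 98 = 86*104 - 98 = 8944 - 98 = 8846)
√(-330767 + 1/(L + 338065)) = √(-330767 + 1/(8846 + 338065)) = √(-330767 + 1/346911) = √(-114746710736/346911) = 4*I*√2487931010508531/346911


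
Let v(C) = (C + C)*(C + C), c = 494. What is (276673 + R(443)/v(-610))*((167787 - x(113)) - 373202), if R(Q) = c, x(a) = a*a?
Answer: -5615511977658231/93025 ≈ -6.0366e+10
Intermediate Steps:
x(a) = a²
R(Q) = 494
v(C) = 4*C² (v(C) = (2*C)*(2*C) = 4*C²)
(276673 + R(443)/v(-610))*((167787 - x(113)) - 373202) = (276673 + 494/((4*(-610)²)))*((167787 - 1*113²) - 373202) = (276673 + 494/((4*372100)))*((167787 - 1*12769) - 373202) = (276673 + 494/1488400)*((167787 - 12769) - 373202) = (276673 + 494*(1/1488400))*(155018 - 373202) = (276673 + 247/744200)*(-218184) = (205900046847/744200)*(-218184) = -5615511977658231/93025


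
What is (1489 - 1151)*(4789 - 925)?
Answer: 1306032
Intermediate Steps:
(1489 - 1151)*(4789 - 925) = 338*3864 = 1306032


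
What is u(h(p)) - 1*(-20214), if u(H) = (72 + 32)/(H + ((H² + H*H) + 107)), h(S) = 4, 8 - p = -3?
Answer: 222362/11 ≈ 20215.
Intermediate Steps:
p = 11 (p = 8 - 1*(-3) = 8 + 3 = 11)
u(H) = 104/(107 + H + 2*H²) (u(H) = 104/(H + ((H² + H²) + 107)) = 104/(H + (2*H² + 107)) = 104/(H + (107 + 2*H²)) = 104/(107 + H + 2*H²))
u(h(p)) - 1*(-20214) = 104/(107 + 4 + 2*4²) - 1*(-20214) = 104/(107 + 4 + 2*16) + 20214 = 104/(107 + 4 + 32) + 20214 = 104/143 + 20214 = 104*(1/143) + 20214 = 8/11 + 20214 = 222362/11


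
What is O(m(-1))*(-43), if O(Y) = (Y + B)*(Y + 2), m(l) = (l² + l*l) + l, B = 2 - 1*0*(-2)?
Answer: -387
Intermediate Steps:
B = 2 (B = 2 + 0*(-2) = 2 + 0 = 2)
m(l) = l + 2*l² (m(l) = (l² + l²) + l = 2*l² + l = l + 2*l²)
O(Y) = (2 + Y)² (O(Y) = (Y + 2)*(Y + 2) = (2 + Y)*(2 + Y) = (2 + Y)²)
O(m(-1))*(-43) = (4 + (-(1 + 2*(-1)))² + 4*(-(1 + 2*(-1))))*(-43) = (4 + (-(1 - 2))² + 4*(-(1 - 2)))*(-43) = (4 + (-1*(-1))² + 4*(-1*(-1)))*(-43) = (4 + 1² + 4*1)*(-43) = (4 + 1 + 4)*(-43) = 9*(-43) = -387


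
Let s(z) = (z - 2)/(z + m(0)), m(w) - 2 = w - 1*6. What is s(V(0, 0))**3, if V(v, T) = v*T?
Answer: 1/8 ≈ 0.12500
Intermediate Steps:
m(w) = -4 + w (m(w) = 2 + (w - 1*6) = 2 + (w - 6) = 2 + (-6 + w) = -4 + w)
V(v, T) = T*v
s(z) = (-2 + z)/(-4 + z) (s(z) = (z - 2)/(z + (-4 + 0)) = (-2 + z)/(z - 4) = (-2 + z)/(-4 + z))
s(V(0, 0))**3 = ((-2 + 0*0)/(-4 + 0*0))**3 = ((-2 + 0)/(-4 + 0))**3 = (-2/(-4))**3 = (-1/4*(-2))**3 = (1/2)**3 = 1/8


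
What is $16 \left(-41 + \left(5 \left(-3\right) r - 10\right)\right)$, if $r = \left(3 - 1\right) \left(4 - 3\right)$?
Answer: $-1296$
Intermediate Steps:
$r = 2$ ($r = 2 \cdot 1 = 2$)
$16 \left(-41 + \left(5 \left(-3\right) r - 10\right)\right) = 16 \left(-41 + \left(5 \left(-3\right) 2 - 10\right)\right) = 16 \left(-41 - 40\right) = 16 \left(-81\right) = -1296$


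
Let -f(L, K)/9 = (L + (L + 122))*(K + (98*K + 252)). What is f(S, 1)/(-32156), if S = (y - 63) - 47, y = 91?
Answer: 66339/8039 ≈ 8.2522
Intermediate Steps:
S = -19 (S = (91 - 63) - 47 = 28 - 47 = -19)
f(L, K) = -9*(122 + 2*L)*(252 + 99*K) (f(L, K) = -9*(L + (L + 122))*(K + (98*K + 252)) = -9*(L + (122 + L))*(K + (252 + 98*K)) = -9*(122 + 2*L)*(252 + 99*K))
f(S, 1)/(-32156) = (-276696 - 108702*1 - 4536*(-19) - 1782*1*(-19))/(-32156) = (-276696 - 108702 + 86184 + 33858)*(-1/32156) = -265356*(-1/32156) = 66339/8039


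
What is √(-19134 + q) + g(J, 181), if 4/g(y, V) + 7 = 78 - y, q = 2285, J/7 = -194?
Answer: 4/1429 + I*√16849 ≈ 0.0027992 + 129.8*I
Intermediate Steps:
J = -1358 (J = 7*(-194) = -1358)
g(y, V) = 4/(71 - y) (g(y, V) = 4/(-7 + (78 - y)) = 4/(71 - y))
√(-19134 + q) + g(J, 181) = √(-19134 + 2285) - 4/(-71 - 1358) = √(-16849) - 4/(-1429) = I*√16849 - 4*(-1/1429) = I*√16849 + 4/1429 = 4/1429 + I*√16849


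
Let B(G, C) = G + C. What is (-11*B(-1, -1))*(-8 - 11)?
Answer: -418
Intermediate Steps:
B(G, C) = C + G
(-11*B(-1, -1))*(-8 - 11) = (-11*(-1 - 1))*(-8 - 11) = -11*(-2)*(-19) = 22*(-19) = -418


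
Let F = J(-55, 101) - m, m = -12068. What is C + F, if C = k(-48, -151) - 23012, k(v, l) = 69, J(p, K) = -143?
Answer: -11018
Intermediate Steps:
C = -22943 (C = 69 - 23012 = -22943)
F = 11925 (F = -143 - 1*(-12068) = -143 + 12068 = 11925)
C + F = -22943 + 11925 = -11018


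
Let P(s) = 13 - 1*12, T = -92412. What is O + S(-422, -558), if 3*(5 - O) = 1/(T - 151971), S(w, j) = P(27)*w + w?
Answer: -615112010/733149 ≈ -839.00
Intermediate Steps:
P(s) = 1 (P(s) = 13 - 12 = 1)
S(w, j) = 2*w (S(w, j) = 1*w + w = w + w = 2*w)
O = 3665746/733149 (O = 5 - 1/(3*(-92412 - 151971)) = 5 - ⅓/(-244383) = 5 - ⅓*(-1/244383) = 5 + 1/733149 = 3665746/733149 ≈ 5.0000)
O + S(-422, -558) = 3665746/733149 + 2*(-422) = 3665746/733149 - 844 = -615112010/733149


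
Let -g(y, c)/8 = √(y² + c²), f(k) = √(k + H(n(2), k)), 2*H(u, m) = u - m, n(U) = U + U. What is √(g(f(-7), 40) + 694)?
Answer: √(694 - 4*√6394) ≈ 19.343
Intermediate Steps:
n(U) = 2*U
H(u, m) = u/2 - m/2 (H(u, m) = (u - m)/2 = u/2 - m/2)
f(k) = √(2 + k/2) (f(k) = √(k + ((2*2)/2 - k/2)) = √(k + ((½)*4 - k/2)) = √(k + (2 - k/2)) = √(2 + k/2))
g(y, c) = -8*√(c² + y²) (g(y, c) = -8*√(y² + c²) = -8*√(c² + y²))
√(g(f(-7), 40) + 694) = √(-8*√(40² + (√(8 + 2*(-7))/2)²) + 694) = √(-8*√(1600 + (√(8 - 14)/2)²) + 694) = √(-8*√(1600 + (√(-6)/2)²) + 694) = √(-8*√(1600 + ((I*√6)/2)²) + 694) = √(-8*√(1600 + (I*√6/2)²) + 694) = √(-8*√(1600 - 3/2) + 694) = √(-4*√6394 + 694) = √(694 - 4*√6394)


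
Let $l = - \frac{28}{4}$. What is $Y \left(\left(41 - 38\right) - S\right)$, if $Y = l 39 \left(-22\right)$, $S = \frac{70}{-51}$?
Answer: $\frac{446446}{17} \approx 26262.0$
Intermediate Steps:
$l = -7$ ($l = \left(-28\right) \frac{1}{4} = -7$)
$S = - \frac{70}{51}$ ($S = 70 \left(- \frac{1}{51}\right) = - \frac{70}{51} \approx -1.3725$)
$Y = 6006$ ($Y = \left(-7\right) 39 \left(-22\right) = \left(-273\right) \left(-22\right) = 6006$)
$Y \left(\left(41 - 38\right) - S\right) = 6006 \left(\left(41 - 38\right) - - \frac{70}{51}\right) = 6006 \left(3 + \frac{70}{51}\right) = 6006 \cdot \frac{223}{51} = \frac{446446}{17}$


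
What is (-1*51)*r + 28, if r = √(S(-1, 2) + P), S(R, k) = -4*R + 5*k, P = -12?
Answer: 28 - 51*√2 ≈ -44.125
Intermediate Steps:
r = √2 (r = √((-4*(-1) + 5*2) - 12) = √((4 + 10) - 12) = √(14 - 12) = √2 ≈ 1.4142)
(-1*51)*r + 28 = (-1*51)*√2 + 28 = -51*√2 + 28 = 28 - 51*√2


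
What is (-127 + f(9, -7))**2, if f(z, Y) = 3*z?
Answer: 10000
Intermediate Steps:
(-127 + f(9, -7))**2 = (-127 + 3*9)**2 = (-127 + 27)**2 = (-100)**2 = 10000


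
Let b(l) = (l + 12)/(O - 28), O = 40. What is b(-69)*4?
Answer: -19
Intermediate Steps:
b(l) = 1 + l/12 (b(l) = (l + 12)/(40 - 28) = (12 + l)/12 = (12 + l)*(1/12) = 1 + l/12)
b(-69)*4 = (1 + (1/12)*(-69))*4 = (1 - 23/4)*4 = -19/4*4 = -19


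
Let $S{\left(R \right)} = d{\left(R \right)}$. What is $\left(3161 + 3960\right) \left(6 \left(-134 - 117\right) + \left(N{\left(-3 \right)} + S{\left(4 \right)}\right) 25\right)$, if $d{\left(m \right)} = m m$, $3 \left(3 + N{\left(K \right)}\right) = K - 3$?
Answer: $-8765951$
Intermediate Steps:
$N{\left(K \right)} = -4 + \frac{K}{3}$ ($N{\left(K \right)} = -3 + \frac{K - 3}{3} = -3 + \frac{-3 + K}{3} = -3 + \left(-1 + \frac{K}{3}\right) = -4 + \frac{K}{3}$)
$d{\left(m \right)} = m^{2}$
$S{\left(R \right)} = R^{2}$
$\left(3161 + 3960\right) \left(6 \left(-134 - 117\right) + \left(N{\left(-3 \right)} + S{\left(4 \right)}\right) 25\right) = \left(3161 + 3960\right) \left(6 \left(-134 - 117\right) + \left(\left(-4 + \frac{1}{3} \left(-3\right)\right) + 4^{2}\right) 25\right) = 7121 \left(6 \left(-251\right) + \left(\left(-4 - 1\right) + 16\right) 25\right) = 7121 \left(-1506 + \left(-5 + 16\right) 25\right) = 7121 \left(-1506 + 11 \cdot 25\right) = 7121 \left(-1506 + 275\right) = 7121 \left(-1231\right) = -8765951$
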